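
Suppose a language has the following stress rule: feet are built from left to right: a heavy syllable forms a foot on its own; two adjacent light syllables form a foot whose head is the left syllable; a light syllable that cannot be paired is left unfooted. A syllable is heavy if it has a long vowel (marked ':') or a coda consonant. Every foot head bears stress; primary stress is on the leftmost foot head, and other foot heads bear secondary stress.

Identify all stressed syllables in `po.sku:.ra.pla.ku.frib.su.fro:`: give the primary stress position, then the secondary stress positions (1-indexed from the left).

Weights: 1 po L, 2 sku: H, 3 ra L, 4 pla L, 5 ku L, 6 frib H, 7 su L, 8 fro: H.
Parse left to right (heavy = foot alone; LL = one foot; stranded L unfooted): po (ˈsku:) (ˈra.pla) ku (ˈfrib) su (ˈfro:).
Foot heads: 2, 3, 6, 8.
Primary stress on the leftmost head = syllable 2.
Secondary stress on 3, 6, 8: po.ˈsku:.ˌra.pla.ku.ˌfrib.su.ˌfro:.

primary 2, secondary 3, 6, 8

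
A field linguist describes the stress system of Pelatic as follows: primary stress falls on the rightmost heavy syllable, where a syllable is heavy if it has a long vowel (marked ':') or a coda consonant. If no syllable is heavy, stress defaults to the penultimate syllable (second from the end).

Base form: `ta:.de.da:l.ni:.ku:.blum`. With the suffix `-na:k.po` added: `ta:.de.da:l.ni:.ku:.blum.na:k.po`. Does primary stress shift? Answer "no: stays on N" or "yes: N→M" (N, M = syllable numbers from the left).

yes: 6→7

Base `ta:.de.da:l.ni:.ku:.blum` (6 syllables):
  Weights: 1 ta: H, 2 de L, 3 da:l H, 4 ni: H, 5 ku: H, 6 blum H.
  Heavy syllables in the domain: 1, 3, 4, 5, 6. The rightmost is syllable 6 (blum).
  → primary stress on syllable 6.
Suffixed `ta:.de.da:l.ni:.ku:.blum.na:k.po` (8 syllables):
  Weights: 1 ta: H, 2 de L, 3 da:l H, 4 ni: H, 5 ku: H, 6 blum H, 7 na:k H, 8 po L.
  Heavy syllables in the domain: 1, 3, 4, 5, 6, 7. The rightmost is syllable 7 (na:k).
  → primary stress on syllable 7.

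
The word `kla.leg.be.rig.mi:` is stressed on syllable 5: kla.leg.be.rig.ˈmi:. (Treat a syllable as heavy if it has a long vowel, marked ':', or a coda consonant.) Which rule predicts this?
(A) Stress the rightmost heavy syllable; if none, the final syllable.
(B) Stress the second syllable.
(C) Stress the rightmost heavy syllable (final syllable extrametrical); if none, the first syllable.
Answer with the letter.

A

Rule A → syllable 5 ✓.
Rule B → syllable 2 (observed: 5).
Rule C → syllable 4 (observed: 5).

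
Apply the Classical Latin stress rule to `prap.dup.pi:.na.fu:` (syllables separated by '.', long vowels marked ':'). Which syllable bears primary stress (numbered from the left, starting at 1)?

Classical Latin: stress the penult if heavy (long vowel or closed), else the antepenult.
Weights: 3 pi: H, 4 na L, 5 fu: H.
The penult (syllable 4, na) is light, so stress falls on the antepenult (syllable 3, pi:).
Stress on syllable 3: prap.dup.ˈpi:.na.fu:.

3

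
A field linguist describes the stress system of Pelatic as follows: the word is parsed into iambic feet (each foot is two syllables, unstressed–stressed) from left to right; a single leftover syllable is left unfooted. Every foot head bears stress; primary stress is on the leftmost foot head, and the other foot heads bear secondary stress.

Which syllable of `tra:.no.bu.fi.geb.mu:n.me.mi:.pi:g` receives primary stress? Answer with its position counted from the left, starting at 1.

Parse left to right into iambic (σˈσ) feet: (tra:.ˈno) (bu.ˈfi) (geb.ˈmu:n) (me.ˈmi:) pi:g. Syllable 9 is left unfooted.
Foot heads (stressed positions): 2, 4, 6, 8.
End Rule Leftmost: primary stress on the leftmost head = syllable 2.
Primary stress: syllable 2 → tra:.ˈno.bu.fi.geb.mu:n.me.mi:.pi:g.

2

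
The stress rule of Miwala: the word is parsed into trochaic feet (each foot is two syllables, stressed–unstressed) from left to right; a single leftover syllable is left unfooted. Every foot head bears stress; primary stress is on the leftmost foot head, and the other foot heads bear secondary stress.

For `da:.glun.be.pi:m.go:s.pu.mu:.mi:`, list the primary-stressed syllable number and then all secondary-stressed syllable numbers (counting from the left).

primary 1, secondary 3, 5, 7

Parse left to right into trochaic (ˈσσ) feet: (ˈda:.glun) (ˈbe.pi:m) (ˈgo:s.pu) (ˈmu:.mi:).
Foot heads (stressed positions): 1, 3, 5, 7.
End Rule Leftmost: primary stress on the leftmost head = syllable 1.
Secondary stress on 3, 5, 7: ˈda:.glun.ˌbe.pi:m.ˌgo:s.pu.ˌmu:.mi:.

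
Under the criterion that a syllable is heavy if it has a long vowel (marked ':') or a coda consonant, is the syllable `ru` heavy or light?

light

`ru`: short vowel, open (no coda). Short vowel, open → light.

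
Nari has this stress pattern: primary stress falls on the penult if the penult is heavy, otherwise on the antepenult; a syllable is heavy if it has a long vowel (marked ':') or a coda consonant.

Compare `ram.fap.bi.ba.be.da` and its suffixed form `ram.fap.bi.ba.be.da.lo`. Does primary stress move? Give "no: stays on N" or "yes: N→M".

yes: 4→5

Base `ram.fap.bi.ba.be.da` (6 syllables):
  Weights: 4 ba L, 5 be L, 6 da L.
  The penult (syllable 5, be) is light, so stress falls on the antepenult (syllable 4, ba).
  → primary stress on syllable 4.
Suffixed `ram.fap.bi.ba.be.da.lo` (7 syllables):
  Weights: 5 be L, 6 da L, 7 lo L.
  The penult (syllable 6, da) is light, so stress falls on the antepenult (syllable 5, be).
  → primary stress on syllable 5.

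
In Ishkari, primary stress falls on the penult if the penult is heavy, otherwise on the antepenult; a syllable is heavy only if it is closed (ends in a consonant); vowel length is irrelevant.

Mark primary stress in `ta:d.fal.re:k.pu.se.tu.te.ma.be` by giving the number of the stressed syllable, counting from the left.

7

Weights: 7 te L, 8 ma L, 9 be L.
The penult (syllable 8, ma) is light, so stress falls on the antepenult (syllable 7, te).
Primary stress: syllable 7 → ta:d.fal.re:k.pu.se.tu.ˈte.ma.be.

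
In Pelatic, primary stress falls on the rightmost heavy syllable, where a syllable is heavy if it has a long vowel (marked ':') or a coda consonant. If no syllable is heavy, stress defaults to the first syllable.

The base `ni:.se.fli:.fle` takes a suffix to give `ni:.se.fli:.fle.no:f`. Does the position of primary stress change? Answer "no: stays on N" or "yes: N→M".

yes: 3→5

Base `ni:.se.fli:.fle` (4 syllables):
  Weights: 1 ni: H, 2 se L, 3 fli: H, 4 fle L.
  Heavy syllables in the domain: 1, 3. The rightmost is syllable 3 (fli:).
  → primary stress on syllable 3.
Suffixed `ni:.se.fli:.fle.no:f` (5 syllables):
  Weights: 1 ni: H, 2 se L, 3 fli: H, 4 fle L, 5 no:f H.
  Heavy syllables in the domain: 1, 3, 5. The rightmost is syllable 5 (no:f).
  → primary stress on syllable 5.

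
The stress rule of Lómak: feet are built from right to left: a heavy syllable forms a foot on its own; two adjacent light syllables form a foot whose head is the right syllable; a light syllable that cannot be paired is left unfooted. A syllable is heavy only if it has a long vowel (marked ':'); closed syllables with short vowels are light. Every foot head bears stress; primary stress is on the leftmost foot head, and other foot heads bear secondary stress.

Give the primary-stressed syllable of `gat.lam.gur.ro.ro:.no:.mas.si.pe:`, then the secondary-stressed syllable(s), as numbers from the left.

Weights: 1 gat L, 2 lam L, 3 gur L, 4 ro L, 5 ro: H, 6 no: H, 7 mas L, 8 si L, 9 pe: H.
Parse right to left (heavy = foot alone; LL = one foot; stranded L unfooted): (gat.ˈlam) (gur.ˈro) (ˈro:) (ˈno:) (mas.ˈsi) (ˈpe:).
Foot heads: 2, 4, 5, 6, 8, 9.
Primary stress on the leftmost head = syllable 2.
Secondary stress on 4, 5, 6, 8, 9: gat.ˈlam.gur.ˌro.ˌro:.ˌno:.mas.ˌsi.ˌpe:.

primary 2, secondary 4, 5, 6, 8, 9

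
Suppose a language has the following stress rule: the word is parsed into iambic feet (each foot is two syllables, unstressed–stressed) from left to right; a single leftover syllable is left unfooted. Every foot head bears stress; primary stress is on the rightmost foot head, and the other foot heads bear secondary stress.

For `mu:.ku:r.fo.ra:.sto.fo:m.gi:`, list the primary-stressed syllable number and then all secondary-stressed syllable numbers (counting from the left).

primary 6, secondary 2, 4

Parse left to right into iambic (σˈσ) feet: (mu:.ˈku:r) (fo.ˈra:) (sto.ˈfo:m) gi:. Syllable 7 is left unfooted.
Foot heads (stressed positions): 2, 4, 6.
End Rule Rightmost: primary stress on the rightmost head = syllable 6.
Secondary stress on 2, 4: mu:.ˌku:r.fo.ˌra:.sto.ˈfo:m.gi:.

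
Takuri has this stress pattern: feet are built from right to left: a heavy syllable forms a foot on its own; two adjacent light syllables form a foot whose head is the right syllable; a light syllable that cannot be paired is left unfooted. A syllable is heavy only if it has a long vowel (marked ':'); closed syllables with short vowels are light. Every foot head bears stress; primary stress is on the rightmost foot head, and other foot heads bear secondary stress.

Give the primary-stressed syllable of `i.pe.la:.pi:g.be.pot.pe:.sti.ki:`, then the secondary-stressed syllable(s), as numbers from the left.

primary 9, secondary 2, 3, 4, 6, 7

Weights: 1 i L, 2 pe L, 3 la: H, 4 pi:g H, 5 be L, 6 pot L, 7 pe: H, 8 sti L, 9 ki: H.
Parse right to left (heavy = foot alone; LL = one foot; stranded L unfooted): (i.ˈpe) (ˈla:) (ˈpi:g) (be.ˈpot) (ˈpe:) sti (ˈki:).
Foot heads: 2, 3, 4, 6, 7, 9.
Primary stress on the rightmost head = syllable 9.
Secondary stress on 2, 3, 4, 6, 7: i.ˌpe.ˌla:.ˌpi:g.be.ˌpot.ˌpe:.sti.ˈki:.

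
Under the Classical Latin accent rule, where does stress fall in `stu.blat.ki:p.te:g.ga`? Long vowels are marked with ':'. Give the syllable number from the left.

Classical Latin: stress the penult if heavy (long vowel or closed), else the antepenult.
Weights: 3 ki:p H, 4 te:g H, 5 ga L.
The penult (syllable 4, te:g) is heavy, so it takes stress.
Stress on syllable 4: stu.blat.ki:p.ˈte:g.ga.

4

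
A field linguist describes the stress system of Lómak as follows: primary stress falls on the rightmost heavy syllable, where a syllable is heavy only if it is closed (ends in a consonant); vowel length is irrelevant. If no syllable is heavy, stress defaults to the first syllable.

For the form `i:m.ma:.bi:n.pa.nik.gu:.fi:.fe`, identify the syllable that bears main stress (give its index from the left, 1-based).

Weights: 1 i:m H, 2 ma: L, 3 bi:n H, 4 pa L, 5 nik H, 6 gu: L, 7 fi: L, 8 fe L.
Heavy syllables in the domain: 1, 3, 5. The rightmost is syllable 5 (nik).
Primary stress: syllable 5 → i:m.ma:.bi:n.pa.ˈnik.gu:.fi:.fe.

5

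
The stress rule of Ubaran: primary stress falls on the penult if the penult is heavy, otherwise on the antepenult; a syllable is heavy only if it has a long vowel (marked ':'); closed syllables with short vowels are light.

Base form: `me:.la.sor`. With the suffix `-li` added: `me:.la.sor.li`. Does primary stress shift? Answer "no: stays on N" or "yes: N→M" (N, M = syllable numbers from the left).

yes: 1→2

Base `me:.la.sor` (3 syllables):
  Weights: 1 me: H, 2 la L, 3 sor L.
  The penult (syllable 2, la) is light, so stress falls on the antepenult (syllable 1, me:).
  → primary stress on syllable 1.
Suffixed `me:.la.sor.li` (4 syllables):
  Weights: 2 la L, 3 sor L, 4 li L.
  The penult (syllable 3, sor) is light, so stress falls on the antepenult (syllable 2, la).
  → primary stress on syllable 2.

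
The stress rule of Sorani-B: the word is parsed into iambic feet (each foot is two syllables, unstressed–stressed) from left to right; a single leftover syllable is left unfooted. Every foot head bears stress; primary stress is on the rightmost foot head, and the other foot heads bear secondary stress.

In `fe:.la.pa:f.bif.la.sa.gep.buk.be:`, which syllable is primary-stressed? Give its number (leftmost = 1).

Parse left to right into iambic (σˈσ) feet: (fe:.ˈla) (pa:f.ˈbif) (la.ˈsa) (gep.ˈbuk) be:. Syllable 9 is left unfooted.
Foot heads (stressed positions): 2, 4, 6, 8.
End Rule Rightmost: primary stress on the rightmost head = syllable 8.
Primary stress: syllable 8 → fe:.la.pa:f.bif.la.sa.gep.ˈbuk.be:.

8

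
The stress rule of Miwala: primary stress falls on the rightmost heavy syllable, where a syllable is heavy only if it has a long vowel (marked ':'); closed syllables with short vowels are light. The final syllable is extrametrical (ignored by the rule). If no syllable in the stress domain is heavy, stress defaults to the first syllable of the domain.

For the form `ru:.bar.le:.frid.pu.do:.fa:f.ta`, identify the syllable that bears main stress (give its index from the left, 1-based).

The final syllable (8, ta) is extrametrical; the stress domain is syllables 1–7.
Weights: 1 ru: H, 2 bar L, 3 le: H, 4 frid L, 5 pu L, 6 do: H, 7 fa:f H.
Heavy syllables in the domain: 1, 3, 6, 7. The rightmost is syllable 7 (fa:f).
Primary stress: syllable 7 → ru:.bar.le:.frid.pu.do:.ˈfa:f.ta.

7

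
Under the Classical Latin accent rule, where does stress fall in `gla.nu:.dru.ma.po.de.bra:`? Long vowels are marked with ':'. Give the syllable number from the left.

Classical Latin: stress the penult if heavy (long vowel or closed), else the antepenult.
Weights: 5 po L, 6 de L, 7 bra: H.
The penult (syllable 6, de) is light, so stress falls on the antepenult (syllable 5, po).
Stress on syllable 5: gla.nu:.dru.ma.ˈpo.de.bra:.

5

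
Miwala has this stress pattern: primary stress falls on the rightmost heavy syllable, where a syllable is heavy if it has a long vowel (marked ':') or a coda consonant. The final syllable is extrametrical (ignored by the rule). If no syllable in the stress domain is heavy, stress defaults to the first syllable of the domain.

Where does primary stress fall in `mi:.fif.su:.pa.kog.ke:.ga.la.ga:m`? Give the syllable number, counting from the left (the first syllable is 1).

The final syllable (9, ga:m) is extrametrical; the stress domain is syllables 1–8.
Weights: 1 mi: H, 2 fif H, 3 su: H, 4 pa L, 5 kog H, 6 ke: H, 7 ga L, 8 la L.
Heavy syllables in the domain: 1, 2, 3, 5, 6. The rightmost is syllable 6 (ke:).
Primary stress: syllable 6 → mi:.fif.su:.pa.kog.ˈke:.ga.la.ga:m.

6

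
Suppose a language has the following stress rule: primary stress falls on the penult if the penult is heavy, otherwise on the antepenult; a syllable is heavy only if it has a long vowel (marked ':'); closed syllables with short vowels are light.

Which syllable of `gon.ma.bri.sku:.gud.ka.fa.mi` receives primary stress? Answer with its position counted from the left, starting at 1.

Weights: 6 ka L, 7 fa L, 8 mi L.
The penult (syllable 7, fa) is light, so stress falls on the antepenult (syllable 6, ka).
Primary stress: syllable 6 → gon.ma.bri.sku:.gud.ˈka.fa.mi.

6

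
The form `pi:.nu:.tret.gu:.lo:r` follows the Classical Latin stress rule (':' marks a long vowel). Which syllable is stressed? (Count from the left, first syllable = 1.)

Classical Latin: stress the penult if heavy (long vowel or closed), else the antepenult.
Weights: 3 tret H, 4 gu: H, 5 lo:r H.
The penult (syllable 4, gu:) is heavy, so it takes stress.
Stress on syllable 4: pi:.nu:.tret.ˈgu:.lo:r.

4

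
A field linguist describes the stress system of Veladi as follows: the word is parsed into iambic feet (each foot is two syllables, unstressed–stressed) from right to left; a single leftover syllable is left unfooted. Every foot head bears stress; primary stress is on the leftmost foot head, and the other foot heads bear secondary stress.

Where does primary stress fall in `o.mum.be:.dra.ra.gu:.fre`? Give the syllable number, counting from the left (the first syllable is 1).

Parse right to left into iambic (σˈσ) feet: o (mum.ˈbe:) (dra.ˈra) (gu:.ˈfre). Syllable 1 is left unfooted.
Foot heads (stressed positions): 3, 5, 7.
End Rule Leftmost: primary stress on the leftmost head = syllable 3.
Primary stress: syllable 3 → o.mum.ˈbe:.dra.ra.gu:.fre.

3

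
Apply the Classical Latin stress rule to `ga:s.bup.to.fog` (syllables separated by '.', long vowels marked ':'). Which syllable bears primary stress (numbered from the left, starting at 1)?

Classical Latin: stress the penult if heavy (long vowel or closed), else the antepenult.
Weights: 2 bup H, 3 to L, 4 fog H.
The penult (syllable 3, to) is light, so stress falls on the antepenult (syllable 2, bup).
Stress on syllable 2: ga:s.ˈbup.to.fog.

2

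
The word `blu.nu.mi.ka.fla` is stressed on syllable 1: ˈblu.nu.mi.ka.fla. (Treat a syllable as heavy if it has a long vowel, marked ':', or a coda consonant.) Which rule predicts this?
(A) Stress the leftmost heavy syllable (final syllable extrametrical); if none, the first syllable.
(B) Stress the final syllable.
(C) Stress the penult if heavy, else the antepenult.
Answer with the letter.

A

Rule A → syllable 1 ✓.
Rule B → syllable 5 (observed: 1).
Rule C → syllable 3 (observed: 1).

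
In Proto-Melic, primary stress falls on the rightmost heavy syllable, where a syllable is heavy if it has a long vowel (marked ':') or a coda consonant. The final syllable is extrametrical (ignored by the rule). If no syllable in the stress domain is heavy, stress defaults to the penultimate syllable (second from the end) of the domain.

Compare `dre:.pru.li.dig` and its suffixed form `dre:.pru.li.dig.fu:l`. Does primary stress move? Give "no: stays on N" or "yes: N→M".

Base `dre:.pru.li.dig` (4 syllables):
  The final syllable (4, dig) is extrametrical; the stress domain is syllables 1–3.
  Weights: 1 dre: H, 2 pru L, 3 li L.
  Heavy syllables in the domain: 1. The rightmost is syllable 1 (dre:).
  → primary stress on syllable 1.
Suffixed `dre:.pru.li.dig.fu:l` (5 syllables):
  The final syllable (5, fu:l) is extrametrical; the stress domain is syllables 1–4.
  Weights: 1 dre: H, 2 pru L, 3 li L, 4 dig H.
  Heavy syllables in the domain: 1, 4. The rightmost is syllable 4 (dig).
  → primary stress on syllable 4.

yes: 1→4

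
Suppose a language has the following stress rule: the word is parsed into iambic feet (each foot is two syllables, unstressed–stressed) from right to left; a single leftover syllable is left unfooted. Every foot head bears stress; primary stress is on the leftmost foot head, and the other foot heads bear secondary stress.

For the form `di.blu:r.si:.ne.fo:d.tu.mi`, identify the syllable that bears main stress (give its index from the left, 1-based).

Parse right to left into iambic (σˈσ) feet: di (blu:r.ˈsi:) (ne.ˈfo:d) (tu.ˈmi). Syllable 1 is left unfooted.
Foot heads (stressed positions): 3, 5, 7.
End Rule Leftmost: primary stress on the leftmost head = syllable 3.
Primary stress: syllable 3 → di.blu:r.ˈsi:.ne.fo:d.tu.mi.

3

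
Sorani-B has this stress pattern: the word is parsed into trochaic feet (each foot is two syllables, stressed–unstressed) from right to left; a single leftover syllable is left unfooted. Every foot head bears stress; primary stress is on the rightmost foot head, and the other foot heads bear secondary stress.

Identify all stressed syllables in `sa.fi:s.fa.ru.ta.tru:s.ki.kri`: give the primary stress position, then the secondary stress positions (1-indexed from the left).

primary 7, secondary 1, 3, 5

Parse right to left into trochaic (ˈσσ) feet: (ˈsa.fi:s) (ˈfa.ru) (ˈta.tru:s) (ˈki.kri).
Foot heads (stressed positions): 1, 3, 5, 7.
End Rule Rightmost: primary stress on the rightmost head = syllable 7.
Secondary stress on 1, 3, 5: ˌsa.fi:s.ˌfa.ru.ˌta.tru:s.ˈki.kri.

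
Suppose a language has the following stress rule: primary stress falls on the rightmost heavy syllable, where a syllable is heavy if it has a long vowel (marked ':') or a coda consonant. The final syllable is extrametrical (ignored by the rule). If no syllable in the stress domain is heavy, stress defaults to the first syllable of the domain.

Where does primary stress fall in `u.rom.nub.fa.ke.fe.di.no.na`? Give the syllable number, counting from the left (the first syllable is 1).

The final syllable (9, na) is extrametrical; the stress domain is syllables 1–8.
Weights: 1 u L, 2 rom H, 3 nub H, 4 fa L, 5 ke L, 6 fe L, 7 di L, 8 no L.
Heavy syllables in the domain: 2, 3. The rightmost is syllable 3 (nub).
Primary stress: syllable 3 → u.rom.ˈnub.fa.ke.fe.di.no.na.

3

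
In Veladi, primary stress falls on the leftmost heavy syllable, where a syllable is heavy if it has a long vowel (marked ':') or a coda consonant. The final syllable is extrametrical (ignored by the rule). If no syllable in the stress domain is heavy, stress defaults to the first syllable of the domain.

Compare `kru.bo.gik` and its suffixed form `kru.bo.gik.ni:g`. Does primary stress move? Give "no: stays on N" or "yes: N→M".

yes: 1→3

Base `kru.bo.gik` (3 syllables):
  The final syllable (3, gik) is extrametrical; the stress domain is syllables 1–2.
  Weights: 1 kru L, 2 bo L.
  No heavy syllable in the domain; default to the first syllable of the domain = syllable 1.
  → primary stress on syllable 1.
Suffixed `kru.bo.gik.ni:g` (4 syllables):
  The final syllable (4, ni:g) is extrametrical; the stress domain is syllables 1–3.
  Weights: 1 kru L, 2 bo L, 3 gik H.
  Heavy syllables in the domain: 3. The leftmost is syllable 3 (gik).
  → primary stress on syllable 3.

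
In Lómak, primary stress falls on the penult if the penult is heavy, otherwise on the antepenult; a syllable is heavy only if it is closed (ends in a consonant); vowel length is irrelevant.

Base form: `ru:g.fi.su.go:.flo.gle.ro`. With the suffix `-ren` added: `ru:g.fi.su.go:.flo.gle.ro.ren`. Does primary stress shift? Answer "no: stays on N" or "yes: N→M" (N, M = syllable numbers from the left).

Base `ru:g.fi.su.go:.flo.gle.ro` (7 syllables):
  Weights: 5 flo L, 6 gle L, 7 ro L.
  The penult (syllable 6, gle) is light, so stress falls on the antepenult (syllable 5, flo).
  → primary stress on syllable 5.
Suffixed `ru:g.fi.su.go:.flo.gle.ro.ren` (8 syllables):
  Weights: 6 gle L, 7 ro L, 8 ren H.
  The penult (syllable 7, ro) is light, so stress falls on the antepenult (syllable 6, gle).
  → primary stress on syllable 6.

yes: 5→6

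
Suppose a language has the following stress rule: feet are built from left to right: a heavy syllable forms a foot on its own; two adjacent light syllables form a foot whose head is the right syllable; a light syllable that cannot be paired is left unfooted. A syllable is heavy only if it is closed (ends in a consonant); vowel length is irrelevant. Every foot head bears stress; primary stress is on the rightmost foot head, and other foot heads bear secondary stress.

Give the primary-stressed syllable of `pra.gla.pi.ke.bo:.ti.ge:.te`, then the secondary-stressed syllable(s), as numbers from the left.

primary 8, secondary 2, 4, 6

Weights: 1 pra L, 2 gla L, 3 pi L, 4 ke L, 5 bo: L, 6 ti L, 7 ge: L, 8 te L.
Parse left to right (heavy = foot alone; LL = one foot; stranded L unfooted): (pra.ˈgla) (pi.ˈke) (bo:.ˈti) (ge:.ˈte).
Foot heads: 2, 4, 6, 8.
Primary stress on the rightmost head = syllable 8.
Secondary stress on 2, 4, 6: pra.ˌgla.pi.ˌke.bo:.ˌti.ge:.ˈte.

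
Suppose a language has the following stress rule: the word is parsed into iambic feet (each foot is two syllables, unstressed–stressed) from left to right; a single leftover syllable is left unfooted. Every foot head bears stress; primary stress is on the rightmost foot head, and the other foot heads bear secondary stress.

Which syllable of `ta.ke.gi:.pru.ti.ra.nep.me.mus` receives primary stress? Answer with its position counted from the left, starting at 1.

Parse left to right into iambic (σˈσ) feet: (ta.ˈke) (gi:.ˈpru) (ti.ˈra) (nep.ˈme) mus. Syllable 9 is left unfooted.
Foot heads (stressed positions): 2, 4, 6, 8.
End Rule Rightmost: primary stress on the rightmost head = syllable 8.
Primary stress: syllable 8 → ta.ke.gi:.pru.ti.ra.nep.ˈme.mus.

8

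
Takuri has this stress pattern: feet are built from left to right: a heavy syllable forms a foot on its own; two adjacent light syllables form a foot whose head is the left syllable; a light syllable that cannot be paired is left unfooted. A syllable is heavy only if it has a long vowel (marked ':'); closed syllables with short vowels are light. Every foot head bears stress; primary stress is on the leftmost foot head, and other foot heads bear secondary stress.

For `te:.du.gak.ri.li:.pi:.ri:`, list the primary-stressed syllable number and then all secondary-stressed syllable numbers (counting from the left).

Weights: 1 te: H, 2 du L, 3 gak L, 4 ri L, 5 li: H, 6 pi: H, 7 ri: H.
Parse left to right (heavy = foot alone; LL = one foot; stranded L unfooted): (ˈte:) (ˈdu.gak) ri (ˈli:) (ˈpi:) (ˈri:).
Foot heads: 1, 2, 5, 6, 7.
Primary stress on the leftmost head = syllable 1.
Secondary stress on 2, 5, 6, 7: ˈte:.ˌdu.gak.ri.ˌli:.ˌpi:.ˌri:.

primary 1, secondary 2, 5, 6, 7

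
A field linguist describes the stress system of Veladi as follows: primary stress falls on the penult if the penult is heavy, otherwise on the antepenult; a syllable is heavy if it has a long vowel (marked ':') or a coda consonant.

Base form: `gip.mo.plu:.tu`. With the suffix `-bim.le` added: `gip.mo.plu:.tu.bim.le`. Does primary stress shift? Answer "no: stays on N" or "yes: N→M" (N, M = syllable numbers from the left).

yes: 3→5

Base `gip.mo.plu:.tu` (4 syllables):
  Weights: 2 mo L, 3 plu: H, 4 tu L.
  The penult (syllable 3, plu:) is heavy, so it takes stress.
  → primary stress on syllable 3.
Suffixed `gip.mo.plu:.tu.bim.le` (6 syllables):
  Weights: 4 tu L, 5 bim H, 6 le L.
  The penult (syllable 5, bim) is heavy, so it takes stress.
  → primary stress on syllable 5.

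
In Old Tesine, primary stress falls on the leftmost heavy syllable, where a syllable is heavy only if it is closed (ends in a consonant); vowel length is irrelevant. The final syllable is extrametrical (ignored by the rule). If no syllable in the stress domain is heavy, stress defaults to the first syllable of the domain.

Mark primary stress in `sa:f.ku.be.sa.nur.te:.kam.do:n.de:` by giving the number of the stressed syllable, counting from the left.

1

The final syllable (9, de:) is extrametrical; the stress domain is syllables 1–8.
Weights: 1 sa:f H, 2 ku L, 3 be L, 4 sa L, 5 nur H, 6 te: L, 7 kam H, 8 do:n H.
Heavy syllables in the domain: 1, 5, 7, 8. The leftmost is syllable 1 (sa:f).
Primary stress: syllable 1 → ˈsa:f.ku.be.sa.nur.te:.kam.do:n.de:.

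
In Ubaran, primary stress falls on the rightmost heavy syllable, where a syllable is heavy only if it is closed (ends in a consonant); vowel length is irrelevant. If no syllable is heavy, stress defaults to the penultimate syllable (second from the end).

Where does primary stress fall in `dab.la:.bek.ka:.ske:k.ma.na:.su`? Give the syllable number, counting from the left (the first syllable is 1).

5

Weights: 1 dab H, 2 la: L, 3 bek H, 4 ka: L, 5 ske:k H, 6 ma L, 7 na: L, 8 su L.
Heavy syllables in the domain: 1, 3, 5. The rightmost is syllable 5 (ske:k).
Primary stress: syllable 5 → dab.la:.bek.ka:.ˈske:k.ma.na:.su.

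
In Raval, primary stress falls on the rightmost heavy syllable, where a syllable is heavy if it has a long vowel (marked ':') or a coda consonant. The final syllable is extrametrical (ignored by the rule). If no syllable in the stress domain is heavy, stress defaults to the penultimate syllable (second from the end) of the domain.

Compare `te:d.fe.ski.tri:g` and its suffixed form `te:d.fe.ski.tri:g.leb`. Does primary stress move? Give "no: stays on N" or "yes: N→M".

yes: 1→4

Base `te:d.fe.ski.tri:g` (4 syllables):
  The final syllable (4, tri:g) is extrametrical; the stress domain is syllables 1–3.
  Weights: 1 te:d H, 2 fe L, 3 ski L.
  Heavy syllables in the domain: 1. The rightmost is syllable 1 (te:d).
  → primary stress on syllable 1.
Suffixed `te:d.fe.ski.tri:g.leb` (5 syllables):
  The final syllable (5, leb) is extrametrical; the stress domain is syllables 1–4.
  Weights: 1 te:d H, 2 fe L, 3 ski L, 4 tri:g H.
  Heavy syllables in the domain: 1, 4. The rightmost is syllable 4 (tri:g).
  → primary stress on syllable 4.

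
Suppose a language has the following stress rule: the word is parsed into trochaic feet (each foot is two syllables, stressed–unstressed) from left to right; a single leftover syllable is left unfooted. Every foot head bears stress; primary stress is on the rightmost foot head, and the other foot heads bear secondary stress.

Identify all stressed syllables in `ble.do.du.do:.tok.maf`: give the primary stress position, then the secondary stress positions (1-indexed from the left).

Parse left to right into trochaic (ˈσσ) feet: (ˈble.do) (ˈdu.do:) (ˈtok.maf).
Foot heads (stressed positions): 1, 3, 5.
End Rule Rightmost: primary stress on the rightmost head = syllable 5.
Secondary stress on 1, 3: ˌble.do.ˌdu.do:.ˈtok.maf.

primary 5, secondary 1, 3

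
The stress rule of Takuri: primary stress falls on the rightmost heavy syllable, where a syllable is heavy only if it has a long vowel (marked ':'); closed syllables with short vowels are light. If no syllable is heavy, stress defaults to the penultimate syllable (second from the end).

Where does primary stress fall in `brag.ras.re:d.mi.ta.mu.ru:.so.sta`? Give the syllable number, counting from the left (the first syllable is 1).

7

Weights: 1 brag L, 2 ras L, 3 re:d H, 4 mi L, 5 ta L, 6 mu L, 7 ru: H, 8 so L, 9 sta L.
Heavy syllables in the domain: 3, 7. The rightmost is syllable 7 (ru:).
Primary stress: syllable 7 → brag.ras.re:d.mi.ta.mu.ˈru:.so.sta.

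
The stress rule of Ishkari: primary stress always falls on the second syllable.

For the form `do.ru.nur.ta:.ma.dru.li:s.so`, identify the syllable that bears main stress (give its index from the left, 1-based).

2

The word has 8 syllables; the second syllable is syllable 2 (ru).
Primary stress: syllable 2 → do.ˈru.nur.ta:.ma.dru.li:s.so.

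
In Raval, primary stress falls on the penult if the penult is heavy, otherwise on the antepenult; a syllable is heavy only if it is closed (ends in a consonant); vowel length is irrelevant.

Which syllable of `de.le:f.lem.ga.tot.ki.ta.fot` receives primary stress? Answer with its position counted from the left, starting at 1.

6

Weights: 6 ki L, 7 ta L, 8 fot H.
The penult (syllable 7, ta) is light, so stress falls on the antepenult (syllable 6, ki).
Primary stress: syllable 6 → de.le:f.lem.ga.tot.ˈki.ta.fot.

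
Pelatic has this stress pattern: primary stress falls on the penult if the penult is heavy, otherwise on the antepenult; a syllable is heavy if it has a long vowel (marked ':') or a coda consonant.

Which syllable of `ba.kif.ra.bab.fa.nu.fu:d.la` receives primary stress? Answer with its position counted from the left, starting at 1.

Weights: 6 nu L, 7 fu:d H, 8 la L.
The penult (syllable 7, fu:d) is heavy, so it takes stress.
Primary stress: syllable 7 → ba.kif.ra.bab.fa.nu.ˈfu:d.la.

7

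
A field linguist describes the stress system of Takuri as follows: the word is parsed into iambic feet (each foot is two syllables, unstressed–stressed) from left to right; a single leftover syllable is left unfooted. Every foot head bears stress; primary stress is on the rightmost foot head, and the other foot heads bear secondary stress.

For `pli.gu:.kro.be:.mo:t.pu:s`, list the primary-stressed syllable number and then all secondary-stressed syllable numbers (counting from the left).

primary 6, secondary 2, 4

Parse left to right into iambic (σˈσ) feet: (pli.ˈgu:) (kro.ˈbe:) (mo:t.ˈpu:s).
Foot heads (stressed positions): 2, 4, 6.
End Rule Rightmost: primary stress on the rightmost head = syllable 6.
Secondary stress on 2, 4: pli.ˌgu:.kro.ˌbe:.mo:t.ˈpu:s.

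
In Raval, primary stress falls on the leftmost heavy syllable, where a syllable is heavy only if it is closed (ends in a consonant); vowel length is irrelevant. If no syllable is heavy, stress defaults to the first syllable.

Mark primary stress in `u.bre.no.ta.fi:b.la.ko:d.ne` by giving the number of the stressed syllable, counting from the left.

5

Weights: 1 u L, 2 bre L, 3 no L, 4 ta L, 5 fi:b H, 6 la L, 7 ko:d H, 8 ne L.
Heavy syllables in the domain: 5, 7. The leftmost is syllable 5 (fi:b).
Primary stress: syllable 5 → u.bre.no.ta.ˈfi:b.la.ko:d.ne.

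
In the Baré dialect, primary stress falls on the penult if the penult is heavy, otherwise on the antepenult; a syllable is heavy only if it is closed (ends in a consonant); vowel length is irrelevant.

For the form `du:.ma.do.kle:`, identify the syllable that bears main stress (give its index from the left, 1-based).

Weights: 2 ma L, 3 do L, 4 kle: L.
The penult (syllable 3, do) is light, so stress falls on the antepenult (syllable 2, ma).
Primary stress: syllable 2 → du:.ˈma.do.kle:.

2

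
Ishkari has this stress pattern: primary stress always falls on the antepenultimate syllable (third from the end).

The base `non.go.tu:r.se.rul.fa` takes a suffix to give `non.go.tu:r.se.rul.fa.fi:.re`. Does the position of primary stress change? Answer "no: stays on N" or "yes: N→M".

yes: 4→6

Base `non.go.tu:r.se.rul.fa` (6 syllables):
  The word has 6 syllables; the antepenultimate syllable (third from the end) is syllable 4 (se).
  → primary stress on syllable 4.
Suffixed `non.go.tu:r.se.rul.fa.fi:.re` (8 syllables):
  The word has 8 syllables; the antepenultimate syllable (third from the end) is syllable 6 (fa).
  → primary stress on syllable 6.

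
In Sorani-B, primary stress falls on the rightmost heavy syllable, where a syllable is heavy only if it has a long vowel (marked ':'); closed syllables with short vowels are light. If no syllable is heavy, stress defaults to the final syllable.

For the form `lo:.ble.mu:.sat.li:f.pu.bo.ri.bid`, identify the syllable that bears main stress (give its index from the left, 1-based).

Weights: 1 lo: H, 2 ble L, 3 mu: H, 4 sat L, 5 li:f H, 6 pu L, 7 bo L, 8 ri L, 9 bid L.
Heavy syllables in the domain: 1, 3, 5. The rightmost is syllable 5 (li:f).
Primary stress: syllable 5 → lo:.ble.mu:.sat.ˈli:f.pu.bo.ri.bid.

5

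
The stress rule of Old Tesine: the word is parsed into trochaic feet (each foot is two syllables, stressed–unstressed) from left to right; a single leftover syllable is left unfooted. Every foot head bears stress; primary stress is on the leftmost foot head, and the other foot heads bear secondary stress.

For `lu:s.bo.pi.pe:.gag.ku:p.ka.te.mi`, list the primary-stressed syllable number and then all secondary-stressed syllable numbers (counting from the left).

Parse left to right into trochaic (ˈσσ) feet: (ˈlu:s.bo) (ˈpi.pe:) (ˈgag.ku:p) (ˈka.te) mi. Syllable 9 is left unfooted.
Foot heads (stressed positions): 1, 3, 5, 7.
End Rule Leftmost: primary stress on the leftmost head = syllable 1.
Secondary stress on 3, 5, 7: ˈlu:s.bo.ˌpi.pe:.ˌgag.ku:p.ˌka.te.mi.

primary 1, secondary 3, 5, 7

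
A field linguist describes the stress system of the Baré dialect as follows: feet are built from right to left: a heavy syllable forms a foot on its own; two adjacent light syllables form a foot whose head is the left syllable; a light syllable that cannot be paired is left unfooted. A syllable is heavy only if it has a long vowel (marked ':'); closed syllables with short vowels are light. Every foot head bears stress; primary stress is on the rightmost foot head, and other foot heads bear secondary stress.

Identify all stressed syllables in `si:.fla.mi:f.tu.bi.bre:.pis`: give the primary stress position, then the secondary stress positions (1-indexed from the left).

primary 6, secondary 1, 3, 4

Weights: 1 si: H, 2 fla L, 3 mi:f H, 4 tu L, 5 bi L, 6 bre: H, 7 pis L.
Parse right to left (heavy = foot alone; LL = one foot; stranded L unfooted): (ˈsi:) fla (ˈmi:f) (ˈtu.bi) (ˈbre:) pis.
Foot heads: 1, 3, 4, 6.
Primary stress on the rightmost head = syllable 6.
Secondary stress on 1, 3, 4: ˌsi:.fla.ˌmi:f.ˌtu.bi.ˈbre:.pis.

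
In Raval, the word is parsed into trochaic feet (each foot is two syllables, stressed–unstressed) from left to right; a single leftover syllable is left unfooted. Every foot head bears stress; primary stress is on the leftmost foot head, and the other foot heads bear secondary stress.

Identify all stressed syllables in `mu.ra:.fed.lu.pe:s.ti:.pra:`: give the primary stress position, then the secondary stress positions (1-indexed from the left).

primary 1, secondary 3, 5

Parse left to right into trochaic (ˈσσ) feet: (ˈmu.ra:) (ˈfed.lu) (ˈpe:s.ti:) pra:. Syllable 7 is left unfooted.
Foot heads (stressed positions): 1, 3, 5.
End Rule Leftmost: primary stress on the leftmost head = syllable 1.
Secondary stress on 3, 5: ˈmu.ra:.ˌfed.lu.ˌpe:s.ti:.pra:.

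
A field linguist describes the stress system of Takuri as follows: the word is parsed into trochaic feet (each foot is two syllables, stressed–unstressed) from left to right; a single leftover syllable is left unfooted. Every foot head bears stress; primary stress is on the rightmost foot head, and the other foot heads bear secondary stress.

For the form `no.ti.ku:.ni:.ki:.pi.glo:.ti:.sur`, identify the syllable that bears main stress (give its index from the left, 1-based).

Parse left to right into trochaic (ˈσσ) feet: (ˈno.ti) (ˈku:.ni:) (ˈki:.pi) (ˈglo:.ti:) sur. Syllable 9 is left unfooted.
Foot heads (stressed positions): 1, 3, 5, 7.
End Rule Rightmost: primary stress on the rightmost head = syllable 7.
Primary stress: syllable 7 → no.ti.ku:.ni:.ki:.pi.ˈglo:.ti:.sur.

7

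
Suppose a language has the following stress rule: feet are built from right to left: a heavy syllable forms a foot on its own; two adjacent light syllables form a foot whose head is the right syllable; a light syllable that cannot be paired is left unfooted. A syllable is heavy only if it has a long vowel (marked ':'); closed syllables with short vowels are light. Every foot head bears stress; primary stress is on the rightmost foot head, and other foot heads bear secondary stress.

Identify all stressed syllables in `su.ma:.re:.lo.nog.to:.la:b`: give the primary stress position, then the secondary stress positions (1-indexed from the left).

Weights: 1 su L, 2 ma: H, 3 re: H, 4 lo L, 5 nog L, 6 to: H, 7 la:b H.
Parse right to left (heavy = foot alone; LL = one foot; stranded L unfooted): su (ˈma:) (ˈre:) (lo.ˈnog) (ˈto:) (ˈla:b).
Foot heads: 2, 3, 5, 6, 7.
Primary stress on the rightmost head = syllable 7.
Secondary stress on 2, 3, 5, 6: su.ˌma:.ˌre:.lo.ˌnog.ˌto:.ˈla:b.

primary 7, secondary 2, 3, 5, 6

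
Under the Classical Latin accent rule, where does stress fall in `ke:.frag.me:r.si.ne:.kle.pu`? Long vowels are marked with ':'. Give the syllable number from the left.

Classical Latin: stress the penult if heavy (long vowel or closed), else the antepenult.
Weights: 5 ne: H, 6 kle L, 7 pu L.
The penult (syllable 6, kle) is light, so stress falls on the antepenult (syllable 5, ne:).
Stress on syllable 5: ke:.frag.me:r.si.ˈne:.kle.pu.

5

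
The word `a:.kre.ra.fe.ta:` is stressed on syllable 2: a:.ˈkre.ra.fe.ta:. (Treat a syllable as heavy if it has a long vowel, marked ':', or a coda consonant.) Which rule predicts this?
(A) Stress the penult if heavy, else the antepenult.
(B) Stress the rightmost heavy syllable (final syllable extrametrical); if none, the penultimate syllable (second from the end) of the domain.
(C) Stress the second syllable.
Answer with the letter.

Rule A → syllable 3 (observed: 2).
Rule B → syllable 1 (observed: 2).
Rule C → syllable 2 ✓.

C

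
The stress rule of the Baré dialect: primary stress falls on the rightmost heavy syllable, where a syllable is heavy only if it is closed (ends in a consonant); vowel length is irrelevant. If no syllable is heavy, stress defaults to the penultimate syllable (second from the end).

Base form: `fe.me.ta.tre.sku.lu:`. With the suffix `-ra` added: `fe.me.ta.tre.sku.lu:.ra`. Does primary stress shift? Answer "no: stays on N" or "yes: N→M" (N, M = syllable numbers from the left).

Base `fe.me.ta.tre.sku.lu:` (6 syllables):
  Weights: 1 fe L, 2 me L, 3 ta L, 4 tre L, 5 sku L, 6 lu: L.
  No heavy syllable in the domain; default to the penultimate syllable (second from the end) = syllable 5.
  → primary stress on syllable 5.
Suffixed `fe.me.ta.tre.sku.lu:.ra` (7 syllables):
  Weights: 1 fe L, 2 me L, 3 ta L, 4 tre L, 5 sku L, 6 lu: L, 7 ra L.
  No heavy syllable in the domain; default to the penultimate syllable (second from the end) = syllable 6.
  → primary stress on syllable 6.

yes: 5→6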